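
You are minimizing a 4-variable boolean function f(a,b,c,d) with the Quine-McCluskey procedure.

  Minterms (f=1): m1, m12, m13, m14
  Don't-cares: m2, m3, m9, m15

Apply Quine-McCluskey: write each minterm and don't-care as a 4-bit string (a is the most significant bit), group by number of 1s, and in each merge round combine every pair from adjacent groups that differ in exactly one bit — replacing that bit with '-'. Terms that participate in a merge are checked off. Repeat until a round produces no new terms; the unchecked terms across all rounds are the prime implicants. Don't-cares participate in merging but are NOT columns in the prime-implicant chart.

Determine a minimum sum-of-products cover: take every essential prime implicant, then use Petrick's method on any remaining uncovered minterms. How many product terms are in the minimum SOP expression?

2

Round 0: 0001✓ 0010✓ 0011✓ 1001✓ 1100✓ 1101✓ 1110✓ 1111✓
Round 1: -001 00-1 001- 1-01 11-0✓ 11-1✓ 110-✓ 111-✓
Round 2: 11--
PIs = {-001, 00-1, 001-, 1-01, 11--}
Coverage chart:
  m1: -001,00-1
  m12: 11-- ←essential
  m13: 1-01,11--
  m14: 11-- ←essential
Essential: 11--
Petrick residual → -001
Min cover (2 terms): b'c'd + ab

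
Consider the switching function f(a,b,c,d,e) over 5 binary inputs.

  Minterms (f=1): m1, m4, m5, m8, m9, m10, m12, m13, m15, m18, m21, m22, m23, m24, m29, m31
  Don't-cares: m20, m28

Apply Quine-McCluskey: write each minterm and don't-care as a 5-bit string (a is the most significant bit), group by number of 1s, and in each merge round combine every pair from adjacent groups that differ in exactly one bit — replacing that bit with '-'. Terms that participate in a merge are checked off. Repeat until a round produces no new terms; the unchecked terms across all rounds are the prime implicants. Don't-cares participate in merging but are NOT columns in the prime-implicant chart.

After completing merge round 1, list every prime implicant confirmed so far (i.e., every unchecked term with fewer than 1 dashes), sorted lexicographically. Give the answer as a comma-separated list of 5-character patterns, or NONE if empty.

NONE

Round 0: 00001✓ 00100✓ 00101✓ 01000✓ 01001✓ 01010✓ 01100✓ 01101✓ 01111✓ 10010✓ 10100✓ 10101✓ 10110✓ 10111✓ 11000✓ 11100✓ 11101✓ 11111✓
Round 1: -0100✓ -0101✓ -1000✓ -1100✓ -1101✓ -1111✓ 0-001✓ 0-100✓ 0-101✓ 00-01✓ 0010-✓ 01-00✓ 01-01✓ 010-0 0100-✓ 011-1✓ 0110-✓ 1-100✓ 1-101✓ 1-111✓ 10-10 101-0✓ 101-1✓ 1010-✓ 1011-✓ 11-00✓ 111-1✓ 1110-✓
Round 2: --100✓ --101✓ -010-✓ -1-00 -11-1 -110-✓ 0--01 0-10-✓ 01-0- 1-1-1 1-10-✓ 101--
Round 3: --10-
PIs = {--10-, -1-00, -11-1, 0--01, 01-0-, 010-0, 1-1-1, 10-10, 101--}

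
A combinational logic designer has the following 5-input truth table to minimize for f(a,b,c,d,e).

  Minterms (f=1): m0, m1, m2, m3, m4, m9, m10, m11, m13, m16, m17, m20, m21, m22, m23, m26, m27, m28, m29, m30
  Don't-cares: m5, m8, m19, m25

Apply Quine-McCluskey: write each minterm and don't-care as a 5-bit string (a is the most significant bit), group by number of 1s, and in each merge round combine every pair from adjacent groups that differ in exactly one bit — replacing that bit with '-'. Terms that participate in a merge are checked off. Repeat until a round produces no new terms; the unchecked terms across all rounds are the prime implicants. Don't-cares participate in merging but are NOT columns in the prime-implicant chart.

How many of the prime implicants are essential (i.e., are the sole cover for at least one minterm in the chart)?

Round 0: 00000✓ 00001✓ 00010✓ 00011✓ 00100✓ 00101✓ 01000✓ 01001✓ 01010✓ 01011✓ 01101✓ 10000✓ 10001✓ 10011✓ 10100✓ 10101✓ 10110✓ 10111✓ 11001✓ 11010✓ 11011✓ 11100✓ 11101✓ 11110✓
Round 1: -0000✓ -0001✓ -0011✓ -0100✓ -0101✓ -1001✓ -1010✓ -1011✓ -1101✓ 0-000✓ 0-001✓ 0-010✓ 0-011✓ 0-101✓ 00-00✓ 00-01✓ 000-0✓ 000-1✓ 0000-✓ 0001-✓ 0010-✓ 01-01✓ 010-0✓ 010-1✓ 0100-✓ 0101-✓ 1-001✓ 1-011✓ 1-100✓ 1-101✓ 1-110✓ 10-00✓ 10-01✓ 10-11✓ 100-1✓ 1000-✓ 101-0✓ 101-1✓ 1010-✓ 1011-✓ 11-01✓ 11-10 110-1✓ 1101-✓ 111-0✓ 1110-✓
Round 2: --001✓ --011✓ --101✓ -0-00✓ -0-01✓ -00-1✓ -000-✓ -010-✓ -1-01✓ -10-1✓ -101- 0--01✓ 0-0-0✓ 0-0-1✓ 0-00-✓ 0-01-✓ 00-0-✓ 000--✓ 010--✓ 1--01✓ 1-0-1✓ 1-1-0 1-10- 10--1 10-0-✓ 101--
Round 3: ---01 --0-1 -0-0- 0-0--
PIs = {---01, --0-1, -0-0-, -101-, 0-0--, 1-1-0, 1-10-, 10--1, 101--, 11-10}
Coverage chart:
  m0: -0-0-,0-0--
  m1: ---01,--0-1,-0-0-,0-0--
  m2: 0-0-- ←essential
  m3: --0-1,0-0--
  m4: -0-0- ←essential
  m9: ---01,--0-1,0-0--
  m10: -101-,0-0--
  m11: --0-1,-101-,0-0--
  m13: ---01 ←essential
  m16: -0-0- ←essential
  m17: ---01,--0-1,-0-0-,10--1
  m20: -0-0-,1-1-0,1-10-,101--
  m21: ---01,-0-0-,1-10-,10--1,101--
  m22: 1-1-0,101--
  m23: 10--1,101--
  m26: -101-,11-10
  m27: --0-1,-101-
  m28: 1-1-0,1-10-
  m29: ---01,1-10-
  m30: 1-1-0,11-10
Essential: ---01, -0-0-, 0-0--

3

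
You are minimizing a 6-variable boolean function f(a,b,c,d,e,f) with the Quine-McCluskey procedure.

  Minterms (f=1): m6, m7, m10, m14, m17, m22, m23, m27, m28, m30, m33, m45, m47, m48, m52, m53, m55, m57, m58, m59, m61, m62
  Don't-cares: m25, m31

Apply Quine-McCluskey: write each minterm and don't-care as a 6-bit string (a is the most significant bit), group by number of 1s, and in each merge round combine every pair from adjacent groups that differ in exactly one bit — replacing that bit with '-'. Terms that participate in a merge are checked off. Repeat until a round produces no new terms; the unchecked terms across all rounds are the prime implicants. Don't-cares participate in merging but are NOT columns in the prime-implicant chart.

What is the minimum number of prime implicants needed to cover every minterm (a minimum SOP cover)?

Round 0: 000110✓ 000111✓ 001010✓ 001110✓ 010001✓ 010110✓ 010111✓ 011001✓ 011011✓ 011100✓ 011110✓ 011111✓ 100001 101101✓ 101111✓ 110000✓ 110100✓ 110101✓ 110111✓ 111001✓ 111010✓ 111011✓ 111101✓ 111110✓
Round 1: -10111 -11001✓ -11011✓ -11110 0-0110✓ 0-0111✓ 0-1110✓ 00-110✓ 00011-✓ 001-10 01-001 01-110✓ 01-111✓ 01011-✓ 011-11 0110-1✓ 0111-0 01111-✓ 1-1101 1011-1 11-101 110-00 1101-1 11010- 111-01 111-10 1110-1✓ 11101-
Round 2: -110-1 0--110 0-011- 01-11-
PIs = {-10111, -110-1, -11110, 0--110, 0-011-, 001-10, 01-001, 01-11-, 011-11, 0111-0, 1-1101, 100001, 1011-1, 11-101, 110-00, 1101-1, 11010-, 111-01, 111-10, 11101-}
Coverage chart:
  m6: 0--110,0-011-
  m7: 0-011- ←essential
  m10: 001-10 ←essential
  m14: 0--110,001-10
  m17: 01-001 ←essential
  m22: 0--110,0-011-,01-11-
  m23: -10111,0-011-,01-11-
  m27: -110-1,011-11
  m28: 0111-0 ←essential
  m30: -11110,0--110,01-11-,0111-0
  m33: 100001 ←essential
  m45: 1-1101,1011-1
  m47: 1011-1 ←essential
  m48: 110-00 ←essential
  m52: 110-00,11010-
  m53: 11-101,1101-1,11010-
  m55: -10111,1101-1
  m57: -110-1,111-01
  m58: 111-10,11101-
  m59: -110-1,11101-
  m61: 1-1101,11-101,111-01
  m62: -11110,111-10
Essential: 0-011-, 001-10, 01-001, 0111-0, 100001, 1011-1, 110-00
Petrick residual → -10111, -110-1, 11-101, 111-10
Min cover (11 terms): bc'def + bcd'f + a'c'de + a'b'cef' + a'bd'e'f + a'bcdf' + ab'c'd'e'f + ab'cdf + abde'f + abc'e'f' + abcef'

11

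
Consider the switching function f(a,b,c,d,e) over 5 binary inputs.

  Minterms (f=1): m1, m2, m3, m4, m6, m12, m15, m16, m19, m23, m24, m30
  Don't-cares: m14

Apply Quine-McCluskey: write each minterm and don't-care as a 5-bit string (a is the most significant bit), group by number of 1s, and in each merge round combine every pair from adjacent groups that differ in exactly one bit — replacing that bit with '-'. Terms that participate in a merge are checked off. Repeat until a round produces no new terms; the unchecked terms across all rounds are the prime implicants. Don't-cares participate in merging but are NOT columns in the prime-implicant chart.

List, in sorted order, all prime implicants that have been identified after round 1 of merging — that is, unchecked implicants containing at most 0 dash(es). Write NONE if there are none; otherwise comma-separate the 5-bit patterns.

size-2^0 implicants → 00001(✓)  00010(✓)  00011(✓)  00100(✓)  00110(✓)  01100(✓)  01110(✓)  01111(✓)  10000(✓)  10011(✓)  10111(✓)  11000(✓)  11110(✓)
size-2^1 implicants → -0011  -1110  0-100(✓)  0-110(✓)  00-10  000-1  0001-  001-0(✓)  011-0(✓)  0111-  1-000  10-11
size-2^2 implicants → 0-1-0
Unchecked terms (primes): -0011, -1110, 0-1-0, 00-10, 000-1, 0001-, 0111-, 1-000, 10-11

NONE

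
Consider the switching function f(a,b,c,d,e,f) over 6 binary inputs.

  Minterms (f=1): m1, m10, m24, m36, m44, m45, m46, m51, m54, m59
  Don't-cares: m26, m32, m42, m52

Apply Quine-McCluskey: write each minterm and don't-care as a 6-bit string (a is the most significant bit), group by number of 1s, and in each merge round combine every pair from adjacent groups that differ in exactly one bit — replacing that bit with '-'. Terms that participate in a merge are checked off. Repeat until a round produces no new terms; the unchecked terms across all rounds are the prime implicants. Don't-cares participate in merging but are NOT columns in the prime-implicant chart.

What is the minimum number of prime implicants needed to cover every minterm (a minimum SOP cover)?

8

[col 0] 000001, 001010*, 011000*, 011010*, 100000*, 100100*, 101010*, 101100*, 101101*, 101110*, 110011*, 110100*, 110110*, 111011*
[col 1] -01010, 0-1010, 0110-0, 1-0100, 10-100, 100-00, 101-10, 1011-0, 10110-, 11-011, 1101-0
Prime implicants: -01010, 0-1010, 000001, 0110-0, 1-0100, 10-100, 100-00, 101-10, 1011-0, 10110-, 11-011, 1101-0
PI chart (minterm → PIs covering it):
  1 | 000001  (sole → essential)
  10 | -01010,0-1010
  24 | 0110-0  (sole → essential)
  36 | 1-0100,10-100,100-00
  44 | 10-100,1011-0,10110-
  45 | 10110-  (sole → essential)
  46 | 101-10,1011-0
  51 | 11-011  (sole → essential)
  54 | 1101-0  (sole → essential)
  59 | 11-011  (sole → essential)
Essential prime implicants: 000001, 0110-0, 10110-, 11-011, 1101-0
Petrick residual → -01010, 1-0100, 101-10
Minimum SOP uses 8 PIs: b'cd'ef' + a'b'c'd'e'f + a'bcd'f' + ac'de'f' + ab'cef' + ab'cde' + abd'ef + abc'df'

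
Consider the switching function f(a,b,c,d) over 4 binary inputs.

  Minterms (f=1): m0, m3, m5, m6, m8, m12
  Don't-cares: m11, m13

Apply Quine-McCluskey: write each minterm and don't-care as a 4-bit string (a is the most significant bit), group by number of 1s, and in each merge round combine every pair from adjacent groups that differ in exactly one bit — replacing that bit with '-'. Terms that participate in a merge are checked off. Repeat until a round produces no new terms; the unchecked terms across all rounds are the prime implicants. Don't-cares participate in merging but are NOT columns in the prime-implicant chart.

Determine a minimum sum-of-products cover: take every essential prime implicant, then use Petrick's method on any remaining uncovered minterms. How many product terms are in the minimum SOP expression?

5

size-2^0 implicants → 0000(✓)  0011(✓)  0101(✓)  0110  1000(✓)  1011(✓)  1100(✓)  1101(✓)
size-2^1 implicants → -000  -011  -101  1-00  110-
Unchecked terms (primes): -000, -011, -101, 0110, 1-00, 110-
Minterm coverage:
  m0 ⊆ -000 [E]
  m3 ⊆ -011 [E]
  m5 ⊆ -101 [E]
  m6 ⊆ 0110 [E]
  m8 ⊆ -000,1-00
  m12 ⊆ 1-00,110-
E = {-000, -011, -101, 0110}
Petrick residual → 1-00
Cover = b'c'd' + b'cd + bc'd + a'bcd' + ac'd'  |cover|=5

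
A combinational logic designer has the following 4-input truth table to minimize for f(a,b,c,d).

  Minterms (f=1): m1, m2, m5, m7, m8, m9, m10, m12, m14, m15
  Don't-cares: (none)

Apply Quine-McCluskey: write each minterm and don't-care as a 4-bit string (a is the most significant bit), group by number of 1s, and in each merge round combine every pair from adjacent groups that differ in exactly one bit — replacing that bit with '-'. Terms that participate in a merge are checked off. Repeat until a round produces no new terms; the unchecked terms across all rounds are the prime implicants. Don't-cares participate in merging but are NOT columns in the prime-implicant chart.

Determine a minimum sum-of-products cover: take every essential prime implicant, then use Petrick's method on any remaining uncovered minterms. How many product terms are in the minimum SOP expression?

5

Round 0: 0001✓ 0010✓ 0101✓ 0111✓ 1000✓ 1001✓ 1010✓ 1100✓ 1110✓ 1111✓
Round 1: -001 -010 -111 0-01 01-1 1-00✓ 1-10✓ 10-0✓ 100- 11-0✓ 111-
Round 2: 1--0
PIs = {-001, -010, -111, 0-01, 01-1, 1--0, 100-, 111-}
Coverage chart:
  m1: -001,0-01
  m2: -010 ←essential
  m5: 0-01,01-1
  m7: -111,01-1
  m8: 1--0,100-
  m9: -001,100-
  m10: -010,1--0
  m12: 1--0 ←essential
  m14: 1--0,111-
  m15: -111,111-
Essential: -010, 1--0
Petrick residual → -001, -111, 0-01
Min cover (5 terms): b'c'd + b'cd' + bcd + a'c'd + ad'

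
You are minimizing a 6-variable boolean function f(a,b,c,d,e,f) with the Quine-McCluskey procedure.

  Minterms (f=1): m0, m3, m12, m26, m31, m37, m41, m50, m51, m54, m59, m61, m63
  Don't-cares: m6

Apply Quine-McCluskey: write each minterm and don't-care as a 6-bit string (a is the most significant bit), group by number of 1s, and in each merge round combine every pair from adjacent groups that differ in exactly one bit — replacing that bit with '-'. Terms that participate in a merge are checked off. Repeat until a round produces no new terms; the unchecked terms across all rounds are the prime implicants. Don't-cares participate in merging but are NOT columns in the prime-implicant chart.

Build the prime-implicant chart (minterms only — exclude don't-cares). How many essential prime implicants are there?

size-2^0 implicants → 000000  000011  000110  001100  011010  011111(✓)  100101  101001  110010(✓)  110011(✓)  110110(✓)  111011(✓)  111101(✓)  111111(✓)
size-2^1 implicants → -11111  11-011  110-10  11001-  111-11  1111-1
Unchecked terms (primes): -11111, 000000, 000011, 000110, 001100, 011010, 100101, 101001, 11-011, 110-10, 11001-, 111-11, 1111-1
Minterm coverage:
  m0 ⊆ 000000 [E]
  m3 ⊆ 000011 [E]
  m12 ⊆ 001100 [E]
  m26 ⊆ 011010 [E]
  m31 ⊆ -11111 [E]
  m37 ⊆ 100101 [E]
  m41 ⊆ 101001 [E]
  m50 ⊆ 110-10,11001-
  m51 ⊆ 11-011,11001-
  m54 ⊆ 110-10 [E]
  m59 ⊆ 11-011,111-11
  m61 ⊆ 1111-1 [E]
  m63 ⊆ -11111,111-11,1111-1
E = {-11111, 000000, 000011, 001100, 011010, 100101, 101001, 110-10, 1111-1}

9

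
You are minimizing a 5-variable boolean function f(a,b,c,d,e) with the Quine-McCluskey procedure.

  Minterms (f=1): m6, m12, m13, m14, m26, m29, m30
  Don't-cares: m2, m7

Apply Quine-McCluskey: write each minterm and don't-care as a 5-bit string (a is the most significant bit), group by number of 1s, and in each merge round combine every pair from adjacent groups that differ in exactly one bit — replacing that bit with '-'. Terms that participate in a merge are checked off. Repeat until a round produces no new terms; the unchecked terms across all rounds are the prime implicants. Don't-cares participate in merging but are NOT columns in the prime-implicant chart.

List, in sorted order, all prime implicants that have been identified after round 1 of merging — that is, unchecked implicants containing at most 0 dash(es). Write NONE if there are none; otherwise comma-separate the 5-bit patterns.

NONE

[col 0] 00010*, 00110*, 00111*, 01100*, 01101*, 01110*, 11010*, 11101*, 11110*
[col 1] -1101, -1110, 0-110, 00-10, 0011-, 011-0, 0110-, 11-10
Prime implicants: -1101, -1110, 0-110, 00-10, 0011-, 011-0, 0110-, 11-10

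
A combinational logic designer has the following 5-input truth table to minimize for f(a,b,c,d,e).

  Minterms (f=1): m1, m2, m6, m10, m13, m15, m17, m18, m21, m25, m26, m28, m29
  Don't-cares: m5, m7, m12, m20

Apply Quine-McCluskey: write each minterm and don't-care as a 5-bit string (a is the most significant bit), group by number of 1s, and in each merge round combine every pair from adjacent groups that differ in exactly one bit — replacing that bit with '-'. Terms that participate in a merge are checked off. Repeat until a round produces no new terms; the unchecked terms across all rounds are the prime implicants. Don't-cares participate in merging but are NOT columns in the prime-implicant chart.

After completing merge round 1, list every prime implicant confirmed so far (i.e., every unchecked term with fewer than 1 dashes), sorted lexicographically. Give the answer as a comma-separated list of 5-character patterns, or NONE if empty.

NONE

Round 0: 00001✓ 00010✓ 00101✓ 00110✓ 00111✓ 01010✓ 01100✓ 01101✓ 01111✓ 10001✓ 10010✓ 10100✓ 10101✓ 11001✓ 11010✓ 11100✓ 11101✓
Round 1: -0001✓ -0010✓ -0101✓ -1010✓ -1100✓ -1101✓ 0-010✓ 0-101✓ 0-111✓ 00-01✓ 00-10 001-1✓ 0011- 011-1✓ 0110-✓ 1-001✓ 1-010✓ 1-100✓ 1-101✓ 10-01✓ 1010-✓ 11-01✓ 1110-✓
Round 2: --010 --101 -0-01 -110- 0-1-1 1--01 1-10-
PIs = {--010, --101, -0-01, -110-, 0-1-1, 00-10, 0011-, 1--01, 1-10-}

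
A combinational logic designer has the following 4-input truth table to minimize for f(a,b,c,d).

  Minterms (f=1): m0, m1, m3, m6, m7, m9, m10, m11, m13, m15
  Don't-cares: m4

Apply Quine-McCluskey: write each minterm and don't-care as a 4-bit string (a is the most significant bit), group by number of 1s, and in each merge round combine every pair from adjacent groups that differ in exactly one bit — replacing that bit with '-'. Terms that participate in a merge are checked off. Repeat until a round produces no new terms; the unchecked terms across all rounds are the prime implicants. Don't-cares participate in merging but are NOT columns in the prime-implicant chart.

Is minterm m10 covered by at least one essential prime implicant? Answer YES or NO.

YES

[col 0] 0000*, 0001*, 0011*, 0100*, 0110*, 0111*, 1001*, 1010*, 1011*, 1101*, 1111*
[col 1] -001*, -011*, -111*, 0-00, 0-11*, 00-1*, 000-, 01-0, 011-, 1-01*, 1-11*, 10-1*, 101-, 11-1*
[col 2] --11, -0-1, 1--1
Prime implicants: --11, -0-1, 0-00, 000-, 01-0, 011-, 1--1, 101-
PI chart (minterm → PIs covering it):
  0 | 0-00,000-
  1 | -0-1,000-
  3 | --11,-0-1
  6 | 01-0,011-
  7 | --11,011-
  9 | -0-1,1--1
  10 | 101-  (sole → essential)
  11 | --11,-0-1,1--1,101-
  13 | 1--1  (sole → essential)
  15 | --11,1--1
Essential prime implicants: 1--1, 101-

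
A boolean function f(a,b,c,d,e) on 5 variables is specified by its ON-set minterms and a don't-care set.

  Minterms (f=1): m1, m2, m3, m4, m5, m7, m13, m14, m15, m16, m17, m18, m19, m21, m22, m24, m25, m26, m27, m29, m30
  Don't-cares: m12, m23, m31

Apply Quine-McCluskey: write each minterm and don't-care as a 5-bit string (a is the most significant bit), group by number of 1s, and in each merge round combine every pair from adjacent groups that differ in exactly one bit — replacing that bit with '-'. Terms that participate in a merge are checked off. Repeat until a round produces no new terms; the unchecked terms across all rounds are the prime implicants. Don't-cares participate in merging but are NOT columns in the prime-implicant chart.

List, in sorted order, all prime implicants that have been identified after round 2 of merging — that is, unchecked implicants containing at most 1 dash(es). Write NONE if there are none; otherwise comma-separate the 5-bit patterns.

NONE

Round 0: 00001✓ 00010✓ 00011✓ 00100✓ 00101✓ 00111✓ 01100✓ 01101✓ 01110✓ 01111✓ 10000✓ 10001✓ 10010✓ 10011✓ 10101✓ 10110✓ 10111✓ 11000✓ 11001✓ 11010✓ 11011✓ 11101✓ 11110✓ 11111✓
Round 1: -0001✓ -0010✓ -0011✓ -0101✓ -0111✓ -1101✓ -1110✓ -1111✓ 0-100✓ 0-101✓ 0-111✓ 00-01✓ 00-11✓ 000-1✓ 0001-✓ 001-1✓ 0010-✓ 011-0✓ 011-1✓ 0110-✓ 0111-✓ 1-000✓ 1-001✓ 1-010✓ 1-011✓ 1-101✓ 1-110✓ 1-111✓ 10-01✓ 10-10✓ 10-11✓ 100-0✓ 100-1✓ 1000-✓ 1001-✓ 101-1✓ 1011-✓ 11-01✓ 11-10✓ 11-11✓ 110-0✓ 110-1✓ 1100-✓ 1101-✓ 111-1✓ 1111-✓
Round 2: --101✓ --111✓ -0-01✓ -0-11✓ -00-1✓ -001- -01-1✓ -11-1✓ -111- 0-1-1✓ 0-10- 00--1✓ 011-- 1--01✓ 1--10✓ 1--11✓ 1-0-0✓ 1-0-1✓ 1-00-✓ 1-01-✓ 1-1-1✓ 1-11-✓ 10--1✓ 10-1-✓ 100--✓ 11--1✓ 11-1-✓ 110--✓
Round 3: --1-1 -0--1 1---1 1--1- 1-0--
PIs = {--1-1, -0--1, -001-, -111-, 0-10-, 011--, 1---1, 1--1-, 1-0--}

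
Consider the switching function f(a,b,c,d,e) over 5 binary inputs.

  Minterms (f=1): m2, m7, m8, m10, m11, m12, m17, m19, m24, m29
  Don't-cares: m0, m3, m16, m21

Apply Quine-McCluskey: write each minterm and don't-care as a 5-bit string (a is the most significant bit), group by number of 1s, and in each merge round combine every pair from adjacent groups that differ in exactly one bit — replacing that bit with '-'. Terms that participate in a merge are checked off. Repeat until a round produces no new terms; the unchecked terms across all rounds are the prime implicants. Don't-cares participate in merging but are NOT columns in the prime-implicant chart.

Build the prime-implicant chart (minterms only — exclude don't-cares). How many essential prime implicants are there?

Round 0: 00000✓ 00010✓ 00011✓ 00111✓ 01000✓ 01010✓ 01011✓ 01100✓ 10000✓ 10001✓ 10011✓ 10101✓ 11000✓ 11101✓
Round 1: -0000✓ -0011 -1000✓ 0-000✓ 0-010✓ 0-011✓ 00-11 000-0✓ 0001-✓ 01-00 010-0✓ 0101-✓ 1-000✓ 1-101 10-01 100-1 1000-
Round 2: --000 0-0-0 0-01-
PIs = {--000, -0011, 0-0-0, 0-01-, 00-11, 01-00, 1-101, 10-01, 100-1, 1000-}
Coverage chart:
  m2: 0-0-0,0-01-
  m7: 00-11 ←essential
  m8: --000,0-0-0,01-00
  m10: 0-0-0,0-01-
  m11: 0-01- ←essential
  m12: 01-00 ←essential
  m17: 10-01,100-1,1000-
  m19: -0011,100-1
  m24: --000 ←essential
  m29: 1-101 ←essential
Essential: --000, 0-01-, 00-11, 01-00, 1-101

5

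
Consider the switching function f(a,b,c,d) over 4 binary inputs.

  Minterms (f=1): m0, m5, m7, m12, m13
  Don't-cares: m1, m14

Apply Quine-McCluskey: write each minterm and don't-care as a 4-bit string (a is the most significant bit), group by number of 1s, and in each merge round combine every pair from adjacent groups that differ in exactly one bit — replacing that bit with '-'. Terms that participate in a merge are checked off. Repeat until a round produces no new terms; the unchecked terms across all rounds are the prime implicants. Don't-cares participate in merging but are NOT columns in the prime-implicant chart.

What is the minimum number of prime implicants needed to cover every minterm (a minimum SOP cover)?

3

Round 0: 0000✓ 0001✓ 0101✓ 0111✓ 1100✓ 1101✓ 1110✓
Round 1: -101 0-01 000- 01-1 11-0 110-
PIs = {-101, 0-01, 000-, 01-1, 11-0, 110-}
Coverage chart:
  m0: 000- ←essential
  m5: -101,0-01,01-1
  m7: 01-1 ←essential
  m12: 11-0,110-
  m13: -101,110-
Essential: 000-, 01-1
Petrick residual → 110-
Min cover (3 terms): a'b'c' + a'bd + abc'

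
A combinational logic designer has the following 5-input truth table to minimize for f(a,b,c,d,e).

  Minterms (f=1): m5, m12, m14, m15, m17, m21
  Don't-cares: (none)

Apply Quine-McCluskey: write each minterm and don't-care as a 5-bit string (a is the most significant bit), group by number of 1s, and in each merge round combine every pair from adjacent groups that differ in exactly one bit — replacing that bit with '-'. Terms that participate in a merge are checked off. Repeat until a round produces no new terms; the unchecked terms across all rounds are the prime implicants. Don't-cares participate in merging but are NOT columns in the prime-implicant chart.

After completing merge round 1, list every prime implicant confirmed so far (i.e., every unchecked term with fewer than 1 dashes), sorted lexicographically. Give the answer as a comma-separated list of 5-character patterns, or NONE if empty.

size-2^0 implicants → 00101(✓)  01100(✓)  01110(✓)  01111(✓)  10001(✓)  10101(✓)
size-2^1 implicants → -0101  011-0  0111-  10-01
Unchecked terms (primes): -0101, 011-0, 0111-, 10-01

NONE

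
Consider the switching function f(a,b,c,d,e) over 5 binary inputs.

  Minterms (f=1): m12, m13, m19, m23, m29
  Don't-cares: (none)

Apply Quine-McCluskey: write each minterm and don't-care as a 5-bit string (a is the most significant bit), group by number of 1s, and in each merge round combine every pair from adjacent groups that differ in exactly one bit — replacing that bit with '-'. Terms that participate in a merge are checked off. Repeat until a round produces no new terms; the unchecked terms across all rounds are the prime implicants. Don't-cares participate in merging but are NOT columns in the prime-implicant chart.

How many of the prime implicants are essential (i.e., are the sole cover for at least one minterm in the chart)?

[col 0] 01100*, 01101*, 10011*, 10111*, 11101*
[col 1] -1101, 0110-, 10-11
Prime implicants: -1101, 0110-, 10-11
PI chart (minterm → PIs covering it):
  12 | 0110-  (sole → essential)
  13 | -1101,0110-
  19 | 10-11  (sole → essential)
  23 | 10-11  (sole → essential)
  29 | -1101  (sole → essential)
Essential prime implicants: -1101, 0110-, 10-11

3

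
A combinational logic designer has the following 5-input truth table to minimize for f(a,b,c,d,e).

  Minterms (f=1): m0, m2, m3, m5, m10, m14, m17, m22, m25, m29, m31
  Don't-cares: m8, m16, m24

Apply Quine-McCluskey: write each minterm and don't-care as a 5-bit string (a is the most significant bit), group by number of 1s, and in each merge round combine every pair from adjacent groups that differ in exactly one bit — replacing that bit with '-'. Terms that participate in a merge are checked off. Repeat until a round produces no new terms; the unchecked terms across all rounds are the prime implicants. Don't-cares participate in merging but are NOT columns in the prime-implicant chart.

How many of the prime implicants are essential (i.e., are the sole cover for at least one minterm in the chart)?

6

size-2^0 implicants → 00000(✓)  00010(✓)  00011(✓)  00101  01000(✓)  01010(✓)  01110(✓)  10000(✓)  10001(✓)  10110  11000(✓)  11001(✓)  11101(✓)  11111(✓)
size-2^1 implicants → -0000(✓)  -1000(✓)  0-000(✓)  0-010(✓)  000-0(✓)  0001-  01-10  010-0(✓)  1-000(✓)  1-001(✓)  1000-(✓)  11-01  1100-(✓)  111-1
size-2^2 implicants → --000  0-0-0  1-00-
Unchecked terms (primes): --000, 0-0-0, 0001-, 00101, 01-10, 1-00-, 10110, 11-01, 111-1
Minterm coverage:
  m0 ⊆ --000,0-0-0
  m2 ⊆ 0-0-0,0001-
  m3 ⊆ 0001- [E]
  m5 ⊆ 00101 [E]
  m10 ⊆ 0-0-0,01-10
  m14 ⊆ 01-10 [E]
  m17 ⊆ 1-00- [E]
  m22 ⊆ 10110 [E]
  m25 ⊆ 1-00-,11-01
  m29 ⊆ 11-01,111-1
  m31 ⊆ 111-1 [E]
E = {0001-, 00101, 01-10, 1-00-, 10110, 111-1}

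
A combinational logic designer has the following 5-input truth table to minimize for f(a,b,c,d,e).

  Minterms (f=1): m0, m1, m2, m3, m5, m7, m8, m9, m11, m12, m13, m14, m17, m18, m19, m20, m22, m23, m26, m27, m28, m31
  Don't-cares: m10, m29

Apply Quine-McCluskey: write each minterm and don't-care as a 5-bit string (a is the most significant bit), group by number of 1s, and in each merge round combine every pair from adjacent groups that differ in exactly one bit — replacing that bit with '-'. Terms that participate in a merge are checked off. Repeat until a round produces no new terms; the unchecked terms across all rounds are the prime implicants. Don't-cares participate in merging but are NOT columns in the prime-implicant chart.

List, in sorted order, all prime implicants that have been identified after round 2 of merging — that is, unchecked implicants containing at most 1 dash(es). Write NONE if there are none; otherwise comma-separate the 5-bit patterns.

Round 0: 00000✓ 00001✓ 00010✓ 00011✓ 00101✓ 00111✓ 01000✓ 01001✓ 01010✓ 01011✓ 01100✓ 01101✓ 01110✓ 10001✓ 10010✓ 10011✓ 10100✓ 10110✓ 10111✓ 11010✓ 11011✓ 11100✓ 11101✓ 11111✓
Round 1: -0001✓ -0010✓ -0011✓ -0111✓ -1010✓ -1011✓ -1100✓ -1101✓ 0-000✓ 0-001✓ 0-010✓ 0-011✓ 0-101✓ 00-01✓ 00-11✓ 000-0✓ 000-1✓ 0000-✓ 0001-✓ 001-1✓ 01-00✓ 01-01✓ 01-10✓ 010-0✓ 010-1✓ 0100-✓ 0101-✓ 011-0✓ 0110-✓ 1-010✓ 1-011✓ 1-100 1-111✓ 10-10✓ 10-11✓ 100-1✓ 1001-✓ 101-0 1011-✓ 11-11✓ 1101-✓ 111-1 1110-✓
Round 2: --010✓ --011✓ -0-11 -00-1 -001-✓ -101-✓ -110- 0--01 0-0-0✓ 0-0-1✓ 0-00-✓ 0-01-✓ 00--1 000--✓ 01--0 01-0- 010--✓ 1--11 1-01-✓ 10-1-
Round 3: --01- 0-0--
PIs = {--01-, -0-11, -00-1, -110-, 0--01, 0-0--, 00--1, 01--0, 01-0-, 1--11, 1-100, 10-1-, 101-0, 111-1}

1-100, 101-0, 111-1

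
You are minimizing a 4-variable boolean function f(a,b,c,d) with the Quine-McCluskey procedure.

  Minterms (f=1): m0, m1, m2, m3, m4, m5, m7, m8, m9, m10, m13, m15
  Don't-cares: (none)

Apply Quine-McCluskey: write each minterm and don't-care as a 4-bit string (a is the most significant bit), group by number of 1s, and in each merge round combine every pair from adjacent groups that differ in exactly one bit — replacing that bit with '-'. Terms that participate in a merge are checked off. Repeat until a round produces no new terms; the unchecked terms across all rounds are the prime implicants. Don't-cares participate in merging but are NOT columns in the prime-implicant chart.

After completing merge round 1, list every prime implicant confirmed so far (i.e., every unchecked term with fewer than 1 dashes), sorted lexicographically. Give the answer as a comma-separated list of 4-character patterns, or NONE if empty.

NONE

Round 0: 0000✓ 0001✓ 0010✓ 0011✓ 0100✓ 0101✓ 0111✓ 1000✓ 1001✓ 1010✓ 1101✓ 1111✓
Round 1: -000✓ -001✓ -010✓ -101✓ -111✓ 0-00✓ 0-01✓ 0-11✓ 00-0✓ 00-1✓ 000-✓ 001-✓ 01-1✓ 010-✓ 1-01✓ 10-0✓ 100-✓ 11-1✓
Round 2: --01 -0-0 -00- -1-1 0--1 0-0- 00--
PIs = {--01, -0-0, -00-, -1-1, 0--1, 0-0-, 00--}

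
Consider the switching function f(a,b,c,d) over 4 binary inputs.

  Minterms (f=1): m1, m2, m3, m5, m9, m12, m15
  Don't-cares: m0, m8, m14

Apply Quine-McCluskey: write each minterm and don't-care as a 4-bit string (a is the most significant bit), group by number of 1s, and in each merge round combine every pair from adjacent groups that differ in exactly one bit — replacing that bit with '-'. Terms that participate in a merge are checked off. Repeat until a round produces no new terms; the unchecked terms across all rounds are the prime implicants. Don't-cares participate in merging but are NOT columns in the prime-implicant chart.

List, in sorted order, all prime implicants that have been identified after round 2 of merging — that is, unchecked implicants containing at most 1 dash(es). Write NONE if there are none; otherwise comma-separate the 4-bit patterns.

size-2^0 implicants → 0000(✓)  0001(✓)  0010(✓)  0011(✓)  0101(✓)  1000(✓)  1001(✓)  1100(✓)  1110(✓)  1111(✓)
size-2^1 implicants → -000(✓)  -001(✓)  0-01  00-0(✓)  00-1(✓)  000-(✓)  001-(✓)  1-00  100-(✓)  11-0  111-
size-2^2 implicants → -00-  00--
Unchecked terms (primes): -00-, 0-01, 00--, 1-00, 11-0, 111-

0-01, 1-00, 11-0, 111-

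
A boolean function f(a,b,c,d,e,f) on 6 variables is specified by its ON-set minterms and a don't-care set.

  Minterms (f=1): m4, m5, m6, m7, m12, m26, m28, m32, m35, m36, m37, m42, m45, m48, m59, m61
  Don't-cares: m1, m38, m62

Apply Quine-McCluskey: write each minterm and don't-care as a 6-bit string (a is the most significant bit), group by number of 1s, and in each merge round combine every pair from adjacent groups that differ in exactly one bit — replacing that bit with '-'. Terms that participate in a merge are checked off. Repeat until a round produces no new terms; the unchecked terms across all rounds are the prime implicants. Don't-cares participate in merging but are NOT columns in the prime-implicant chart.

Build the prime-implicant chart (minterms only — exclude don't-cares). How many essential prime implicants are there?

8

size-2^0 implicants → 000001(✓)  000100(✓)  000101(✓)  000110(✓)  000111(✓)  001100(✓)  011010  011100(✓)  100000(✓)  100011  100100(✓)  100101(✓)  100110(✓)  101010  101101(✓)  110000(✓)  111011  111101(✓)  111110
size-2^1 implicants → -00100(✓)  -00101(✓)  -00110(✓)  0-1100  00-100  000-01  0001-0(✓)  0001-1(✓)  00010-(✓)  00011-(✓)  1-0000  1-1101  10-101  100-00  1001-0(✓)  10010-(✓)
size-2^2 implicants → -001-0  -0010-  0001--
Unchecked terms (primes): -001-0, -0010-, 0-1100, 00-100, 000-01, 0001--, 011010, 1-0000, 1-1101, 10-101, 100-00, 100011, 101010, 111011, 111110
Minterm coverage:
  m4 ⊆ -001-0,-0010-,00-100,0001--
  m5 ⊆ -0010-,000-01,0001--
  m6 ⊆ -001-0,0001--
  m7 ⊆ 0001-- [E]
  m12 ⊆ 0-1100,00-100
  m26 ⊆ 011010 [E]
  m28 ⊆ 0-1100 [E]
  m32 ⊆ 1-0000,100-00
  m35 ⊆ 100011 [E]
  m36 ⊆ -001-0,-0010-,100-00
  m37 ⊆ -0010-,10-101
  m42 ⊆ 101010 [E]
  m45 ⊆ 1-1101,10-101
  m48 ⊆ 1-0000 [E]
  m59 ⊆ 111011 [E]
  m61 ⊆ 1-1101 [E]
E = {0-1100, 0001--, 011010, 1-0000, 1-1101, 100011, 101010, 111011}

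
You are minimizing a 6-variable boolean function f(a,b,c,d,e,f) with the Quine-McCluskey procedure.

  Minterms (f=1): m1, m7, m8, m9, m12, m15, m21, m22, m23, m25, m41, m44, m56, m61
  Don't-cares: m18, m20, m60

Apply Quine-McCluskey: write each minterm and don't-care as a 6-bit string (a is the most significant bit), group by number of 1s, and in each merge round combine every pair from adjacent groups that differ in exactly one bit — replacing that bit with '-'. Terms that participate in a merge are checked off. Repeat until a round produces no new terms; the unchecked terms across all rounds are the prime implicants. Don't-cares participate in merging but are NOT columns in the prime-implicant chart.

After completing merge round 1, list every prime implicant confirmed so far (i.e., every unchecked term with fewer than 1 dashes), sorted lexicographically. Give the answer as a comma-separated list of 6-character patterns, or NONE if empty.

NONE

Round 0: 000001✓ 000111✓ 001000✓ 001001✓ 001100✓ 001111✓ 010010✓ 010100✓ 010101✓ 010110✓ 010111✓ 011001✓ 101001✓ 101100✓ 111000✓ 111100✓ 111101✓
Round 1: -01001 -01100 0-0111 0-1001 00-001 00-111 001-00 00100- 010-10 0101-0✓ 0101-1✓ 01010-✓ 01011-✓ 1-1100 111-00 11110-
Round 2: 0101--
PIs = {-01001, -01100, 0-0111, 0-1001, 00-001, 00-111, 001-00, 00100-, 010-10, 0101--, 1-1100, 111-00, 11110-}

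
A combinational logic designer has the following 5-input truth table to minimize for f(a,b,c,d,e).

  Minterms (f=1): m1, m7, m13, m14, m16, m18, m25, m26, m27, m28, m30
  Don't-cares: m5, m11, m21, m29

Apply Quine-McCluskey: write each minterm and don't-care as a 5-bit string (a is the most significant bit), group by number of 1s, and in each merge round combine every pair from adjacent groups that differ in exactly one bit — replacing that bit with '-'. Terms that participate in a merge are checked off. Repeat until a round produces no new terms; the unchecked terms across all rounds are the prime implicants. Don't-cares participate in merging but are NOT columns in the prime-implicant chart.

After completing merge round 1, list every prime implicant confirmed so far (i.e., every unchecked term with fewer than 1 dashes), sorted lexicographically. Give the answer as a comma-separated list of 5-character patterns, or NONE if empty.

Round 0: 00001✓ 00101✓ 00111✓ 01011✓ 01101✓ 01110✓ 10000✓ 10010✓ 10101✓ 11001✓ 11010✓ 11011✓ 11100✓ 11101✓ 11110✓
Round 1: -0101✓ -1011 -1101✓ -1110 0-101✓ 00-01 001-1 1-010 1-101✓ 100-0 11-01 11-10 110-1 1101- 111-0 1110-
Round 2: --101
PIs = {--101, -1011, -1110, 00-01, 001-1, 1-010, 100-0, 11-01, 11-10, 110-1, 1101-, 111-0, 1110-}

NONE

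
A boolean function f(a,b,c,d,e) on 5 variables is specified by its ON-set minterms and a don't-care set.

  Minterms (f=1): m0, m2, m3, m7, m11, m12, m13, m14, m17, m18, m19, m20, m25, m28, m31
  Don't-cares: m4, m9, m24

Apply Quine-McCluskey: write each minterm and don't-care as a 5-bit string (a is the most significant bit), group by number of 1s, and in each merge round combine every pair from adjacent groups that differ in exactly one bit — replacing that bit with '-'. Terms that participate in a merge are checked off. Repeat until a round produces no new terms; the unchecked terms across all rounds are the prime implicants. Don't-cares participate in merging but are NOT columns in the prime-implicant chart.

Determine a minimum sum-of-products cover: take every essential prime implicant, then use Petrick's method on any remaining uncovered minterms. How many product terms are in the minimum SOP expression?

Round 0: 00000✓ 00010✓ 00011✓ 00100✓ 00111✓ 01001✓ 01011✓ 01100✓ 01101✓ 01110✓ 10001✓ 10010✓ 10011✓ 10100✓ 11000✓ 11001✓ 11100✓ 11111
Round 1: -0010✓ -0011✓ -0100✓ -1001 -1100✓ 0-011 0-100✓ 00-00 00-11 000-0 0001-✓ 01-01 010-1 011-0 0110- 1-001 1-100✓ 100-1 1001-✓ 11-00 1100-
Round 2: --100 -001-
PIs = {--100, -001-, -1001, 0-011, 00-00, 00-11, 000-0, 01-01, 010-1, 011-0, 0110-, 1-001, 100-1, 11-00, 1100-, 11111}
Coverage chart:
  m0: 00-00,000-0
  m2: -001-,000-0
  m3: -001-,0-011,00-11
  m7: 00-11 ←essential
  m11: 0-011,010-1
  m12: --100,011-0,0110-
  m13: 01-01,0110-
  m14: 011-0 ←essential
  m17: 1-001,100-1
  m18: -001- ←essential
  m19: -001-,100-1
  m20: --100 ←essential
  m25: -1001,1-001,1100-
  m28: --100,11-00
  m31: 11111 ←essential
Essential: --100, -001-, 00-11, 011-0, 11111
Petrick residual → 0-011, 00-00, 01-01, 1-001
Min cover (9 terms): cd'e' + b'c'd + a'c'de + a'b'd'e' + a'b'de + a'bd'e + a'bce' + ac'd'e + abcde

9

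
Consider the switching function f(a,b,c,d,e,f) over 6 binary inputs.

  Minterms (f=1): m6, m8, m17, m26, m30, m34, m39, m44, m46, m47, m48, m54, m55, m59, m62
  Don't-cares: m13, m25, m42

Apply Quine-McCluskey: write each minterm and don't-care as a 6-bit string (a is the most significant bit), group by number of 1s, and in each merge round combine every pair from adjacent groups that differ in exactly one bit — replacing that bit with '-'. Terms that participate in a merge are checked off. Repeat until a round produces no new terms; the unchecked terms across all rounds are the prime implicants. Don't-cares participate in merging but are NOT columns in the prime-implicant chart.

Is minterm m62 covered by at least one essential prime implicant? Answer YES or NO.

size-2^0 implicants → 000110  001000  001101  010001(✓)  011001(✓)  011010(✓)  011110(✓)  100010(✓)  100111(✓)  101010(✓)  101100(✓)  101110(✓)  101111(✓)  110000  110110(✓)  110111(✓)  111011  111110(✓)
size-2^1 implicants → -11110  01-001  011-10  1-0111  1-1110  10-010  10-111  101-10  1011-0  10111-  11-110  11011-
Unchecked terms (primes): -11110, 000110, 001000, 001101, 01-001, 011-10, 1-0111, 1-1110, 10-010, 10-111, 101-10, 1011-0, 10111-, 11-110, 110000, 11011-, 111011
Minterm coverage:
  m6 ⊆ 000110 [E]
  m8 ⊆ 001000 [E]
  m17 ⊆ 01-001 [E]
  m26 ⊆ 011-10 [E]
  m30 ⊆ -11110,011-10
  m34 ⊆ 10-010 [E]
  m39 ⊆ 1-0111,10-111
  m44 ⊆ 1011-0 [E]
  m46 ⊆ 1-1110,101-10,1011-0,10111-
  m47 ⊆ 10-111,10111-
  m48 ⊆ 110000 [E]
  m54 ⊆ 11-110,11011-
  m55 ⊆ 1-0111,11011-
  m59 ⊆ 111011 [E]
  m62 ⊆ -11110,1-1110,11-110
E = {000110, 001000, 01-001, 011-10, 10-010, 1011-0, 110000, 111011}

NO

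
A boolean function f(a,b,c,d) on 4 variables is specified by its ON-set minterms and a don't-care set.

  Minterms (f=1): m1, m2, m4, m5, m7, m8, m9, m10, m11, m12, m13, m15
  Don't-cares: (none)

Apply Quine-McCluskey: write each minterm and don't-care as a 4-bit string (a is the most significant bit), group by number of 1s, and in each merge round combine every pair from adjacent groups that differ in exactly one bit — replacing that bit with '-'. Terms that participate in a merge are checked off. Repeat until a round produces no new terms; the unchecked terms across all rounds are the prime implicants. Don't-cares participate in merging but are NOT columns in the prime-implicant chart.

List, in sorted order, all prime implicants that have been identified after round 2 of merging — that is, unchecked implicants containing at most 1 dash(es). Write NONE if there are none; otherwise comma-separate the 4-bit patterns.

[col 0] 0001*, 0010*, 0100*, 0101*, 0111*, 1000*, 1001*, 1010*, 1011*, 1100*, 1101*, 1111*
[col 1] -001*, -010, -100*, -101*, -111*, 0-01*, 01-1*, 010-*, 1-00*, 1-01*, 1-11*, 10-0*, 10-1*, 100-*, 101-*, 11-1*, 110-*
[col 2] --01, -1-1, -10-, 1--1, 1-0-, 10--
Prime implicants: --01, -010, -1-1, -10-, 1--1, 1-0-, 10--

-010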